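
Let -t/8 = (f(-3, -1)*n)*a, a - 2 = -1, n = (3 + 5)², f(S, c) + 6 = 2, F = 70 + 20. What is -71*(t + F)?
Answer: -151798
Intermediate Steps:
F = 90
f(S, c) = -4 (f(S, c) = -6 + 2 = -4)
n = 64 (n = 8² = 64)
a = 1 (a = 2 - 1 = 1)
t = 2048 (t = -8*(-4*64) = -(-2048) = -8*(-256) = 2048)
-71*(t + F) = -71*(2048 + 90) = -71*2138 = -151798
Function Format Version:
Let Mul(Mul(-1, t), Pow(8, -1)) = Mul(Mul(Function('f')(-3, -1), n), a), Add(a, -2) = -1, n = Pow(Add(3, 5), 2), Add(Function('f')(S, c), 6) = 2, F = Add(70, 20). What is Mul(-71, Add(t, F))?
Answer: -151798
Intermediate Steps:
F = 90
Function('f')(S, c) = -4 (Function('f')(S, c) = Add(-6, 2) = -4)
n = 64 (n = Pow(8, 2) = 64)
a = 1 (a = Add(2, -1) = 1)
t = 2048 (t = Mul(-8, Mul(Mul(-4, 64), 1)) = Mul(-8, Mul(-256, 1)) = Mul(-8, -256) = 2048)
Mul(-71, Add(t, F)) = Mul(-71, Add(2048, 90)) = Mul(-71, 2138) = -151798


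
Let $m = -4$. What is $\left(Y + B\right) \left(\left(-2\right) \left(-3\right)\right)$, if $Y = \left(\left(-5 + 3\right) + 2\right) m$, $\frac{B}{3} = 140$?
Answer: $2520$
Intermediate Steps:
$B = 420$ ($B = 3 \cdot 140 = 420$)
$Y = 0$ ($Y = \left(\left(-5 + 3\right) + 2\right) \left(-4\right) = \left(-2 + 2\right) \left(-4\right) = 0 \left(-4\right) = 0$)
$\left(Y + B\right) \left(\left(-2\right) \left(-3\right)\right) = \left(0 + 420\right) \left(\left(-2\right) \left(-3\right)\right) = 420 \cdot 6 = 2520$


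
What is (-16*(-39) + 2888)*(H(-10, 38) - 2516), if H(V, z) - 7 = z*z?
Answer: -3740280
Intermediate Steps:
H(V, z) = 7 + z² (H(V, z) = 7 + z*z = 7 + z²)
(-16*(-39) + 2888)*(H(-10, 38) - 2516) = (-16*(-39) + 2888)*((7 + 38²) - 2516) = (624 + 2888)*((7 + 1444) - 2516) = 3512*(1451 - 2516) = 3512*(-1065) = -3740280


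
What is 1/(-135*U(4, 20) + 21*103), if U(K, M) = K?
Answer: 1/1623 ≈ 0.00061614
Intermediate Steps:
1/(-135*U(4, 20) + 21*103) = 1/(-135*4 + 21*103) = 1/(-540 + 2163) = 1/1623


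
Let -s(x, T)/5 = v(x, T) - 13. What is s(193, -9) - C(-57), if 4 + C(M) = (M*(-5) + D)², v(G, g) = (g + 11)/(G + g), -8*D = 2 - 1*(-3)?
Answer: -118937887/1472 ≈ -80800.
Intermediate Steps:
D = -5/8 (D = -(2 - 1*(-3))/8 = -(2 + 3)/8 = -⅛*5 = -5/8 ≈ -0.62500)
v(G, g) = (11 + g)/(G + g)
C(M) = -4 + (-5/8 - 5*M)² (C(M) = -4 + (M*(-5) - 5/8)² = -4 + (-5*M - 5/8)² = -4 + (-5/8 - 5*M)²)
s(x, T) = 65 - 5*(11 + T)/(T + x) (s(x, T) = -5*((11 + T)/(x + T) - 13) = -5*((11 + T)/(T + x) - 13) = -5*(-13 + (11 + T)/(T + x)) = 65 - 5*(11 + T)/(T + x))
s(193, -9) - C(-57) = 5*(-11 + 12*(-9) + 13*193)/(-9 + 193) - (-4 + 25*(1 + 8*(-57))²/64) = 5*(-11 - 108 + 2509)/184 - (-4 + 25*(1 - 456)²/64) = 5*(1/184)*2390 - (-4 + (25/64)*(-455)²) = 5975/92 - (-4 + (25/64)*207025) = 5975/92 - (-4 + 5175625/64) = 5975/92 - 1*5175369/64 = 5975/92 - 5175369/64 = -118937887/1472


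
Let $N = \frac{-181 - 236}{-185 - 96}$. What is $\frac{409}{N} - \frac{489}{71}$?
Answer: $\frac{7956046}{29607} \approx 268.72$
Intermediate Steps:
$N = \frac{417}{281}$ ($N = - \frac{417}{-281} = \left(-417\right) \left(- \frac{1}{281}\right) = \frac{417}{281} \approx 1.484$)
$\frac{409}{N} - \frac{489}{71} = \frac{409}{\frac{417}{281}} - \frac{489}{71} = 409 \cdot \frac{281}{417} - \frac{489}{71} = \frac{114929}{417} - \frac{489}{71} = \frac{7956046}{29607}$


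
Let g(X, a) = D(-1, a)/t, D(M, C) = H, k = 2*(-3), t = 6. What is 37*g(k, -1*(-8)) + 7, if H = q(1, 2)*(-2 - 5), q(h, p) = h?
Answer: -217/6 ≈ -36.167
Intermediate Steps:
k = -6
H = -7 (H = 1*(-2 - 5) = 1*(-7) = -7)
D(M, C) = -7
g(X, a) = -7/6
37*g(k, -1*(-8)) + 7 = 37*(-7/6) + 7 = -259/6 + 7 = -217/6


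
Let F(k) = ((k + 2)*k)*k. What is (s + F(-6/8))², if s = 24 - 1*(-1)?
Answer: 2706025/4096 ≈ 660.65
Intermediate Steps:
F(k) = k²*(2 + k) (F(k) = ((2 + k)*k)*k = (k*(2 + k))*k = k²*(2 + k))
s = 25 (s = 24 + 1 = 25)
(s + F(-6/8))² = (25 + (-6/8)²*(2 - 6/8))² = (25 + (-6*⅛)²*(2 - 6*⅛))² = (25 + (-¾)²*(2 - ¾))² = (25 + (9/16)*(5/4))² = (25 + 45/64)² = (1645/64)² = 2706025/4096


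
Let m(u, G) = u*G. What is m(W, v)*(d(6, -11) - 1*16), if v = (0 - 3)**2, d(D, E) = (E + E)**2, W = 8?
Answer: 33696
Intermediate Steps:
d(D, E) = 4*E**2 (d(D, E) = (2*E)**2 = 4*E**2)
v = 9 (v = (-3)**2 = 9)
m(u, G) = G*u
m(W, v)*(d(6, -11) - 1*16) = (9*8)*(4*(-11)**2 - 1*16) = 72*(4*121 - 16) = 72*(484 - 16) = 72*468 = 33696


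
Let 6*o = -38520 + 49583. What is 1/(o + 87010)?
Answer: 6/533123 ≈ 1.1254e-5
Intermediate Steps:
o = 11063/6 (o = (-38520 + 49583)/6 = (⅙)*11063 = 11063/6 ≈ 1843.8)
1/(o + 87010) = 1/(11063/6 + 87010) = 1/(533123/6) = 6/533123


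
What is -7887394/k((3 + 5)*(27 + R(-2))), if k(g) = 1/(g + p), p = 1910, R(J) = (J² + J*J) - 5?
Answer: -16957897100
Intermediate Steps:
R(J) = -5 + 2*J² (R(J) = (J² + J²) - 5 = 2*J² - 5 = -5 + 2*J²)
k(g) = 1/(1910 + g) (k(g) = 1/(g + 1910) = 1/(1910 + g))
-7887394/k((3 + 5)*(27 + R(-2))) = -(15064922540 + 7887394*(3 + 5)*(27 + (-5 + 2*(-2)²))) = -(15064922540 + 63099152*(27 + (-5 + 2*4))) = -(15064922540 + 63099152*(27 + (-5 + 8))) = -(15064922540 + 63099152*(27 + 3)) = -7887394/(1/(1910 + 8*30)) = -7887394/(1/(1910 + 240)) = -7887394/(1/2150) = -7887394/1/2150 = -7887394*2150 = -16957897100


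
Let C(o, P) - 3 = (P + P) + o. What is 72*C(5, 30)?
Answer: 4896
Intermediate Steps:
C(o, P) = 3 + o + 2*P (C(o, P) = 3 + ((P + P) + o) = 3 + (2*P + o) = 3 + (o + 2*P) = 3 + o + 2*P)
72*C(5, 30) = 72*(3 + 5 + 2*30) = 72*(3 + 5 + 60) = 72*68 = 4896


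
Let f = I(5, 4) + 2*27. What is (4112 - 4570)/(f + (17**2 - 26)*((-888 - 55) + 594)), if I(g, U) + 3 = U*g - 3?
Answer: 458/91719 ≈ 0.0049935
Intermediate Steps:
I(g, U) = -6 + U*g (I(g, U) = -3 + (U*g - 3) = -3 + (-3 + U*g) = -6 + U*g)
f = 68 (f = (-6 + 4*5) + 2*27 = (-6 + 20) + 54 = 14 + 54 = 68)
(4112 - 4570)/(f + (17**2 - 26)*((-888 - 55) + 594)) = (4112 - 4570)/(68 + (17**2 - 26)*((-888 - 55) + 594)) = -458/(68 + (289 - 26)*(-943 + 594)) = -458/(68 + 263*(-349)) = -458/(68 - 91787) = -458/(-91719) = -458*(-1/91719) = 458/91719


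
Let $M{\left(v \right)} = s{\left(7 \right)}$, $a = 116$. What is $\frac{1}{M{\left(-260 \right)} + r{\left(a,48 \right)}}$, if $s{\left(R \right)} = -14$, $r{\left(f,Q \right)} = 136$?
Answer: $\frac{1}{122} \approx 0.0081967$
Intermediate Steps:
$M{\left(v \right)} = -14$
$\frac{1}{M{\left(-260 \right)} + r{\left(a,48 \right)}} = \frac{1}{-14 + 136} = \frac{1}{122}$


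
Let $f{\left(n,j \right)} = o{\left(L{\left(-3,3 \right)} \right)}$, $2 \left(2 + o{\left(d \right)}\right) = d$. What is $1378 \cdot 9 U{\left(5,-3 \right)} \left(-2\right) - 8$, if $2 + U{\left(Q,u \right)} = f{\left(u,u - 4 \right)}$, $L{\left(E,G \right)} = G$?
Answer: $62002$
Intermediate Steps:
$o{\left(d \right)} = -2 + \frac{d}{2}$
$f{\left(n,j \right)} = - \frac{1}{2}$ ($f{\left(n,j \right)} = -2 + \frac{1}{2} \cdot 3 = -2 + \frac{3}{2} = - \frac{1}{2}$)
$U{\left(Q,u \right)} = - \frac{5}{2}$ ($U{\left(Q,u \right)} = -2 - \frac{1}{2} = - \frac{5}{2}$)
$1378 \cdot 9 U{\left(5,-3 \right)} \left(-2\right) - 8 = 1378 \cdot 9 \left(- \frac{5}{2}\right) \left(-2\right) - 8 = 1378 \left(\left(- \frac{45}{2}\right) \left(-2\right)\right) - 8 = 1378 \cdot 45 - 8 = 62010 - 8 = 62002$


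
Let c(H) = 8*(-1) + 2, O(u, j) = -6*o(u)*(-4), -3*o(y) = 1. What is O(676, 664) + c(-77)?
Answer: -14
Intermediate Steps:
o(y) = -⅓ (o(y) = -⅓*1 = -⅓)
O(u, j) = -8 (O(u, j) = -6*(-⅓)*(-4) = 2*(-4) = -8)
c(H) = -6 (c(H) = -8 + 2 = -6)
O(676, 664) + c(-77) = -8 - 6 = -14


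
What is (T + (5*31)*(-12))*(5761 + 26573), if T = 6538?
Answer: 151258452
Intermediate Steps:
(T + (5*31)*(-12))*(5761 + 26573) = (6538 + (5*31)*(-12))*(5761 + 26573) = (6538 + 155*(-12))*32334 = (6538 - 1860)*32334 = 4678*32334 = 151258452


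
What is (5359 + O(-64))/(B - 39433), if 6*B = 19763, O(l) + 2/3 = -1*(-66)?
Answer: -32546/216835 ≈ -0.15010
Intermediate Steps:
O(l) = 196/3 (O(l) = -2/3 - 1*(-66) = -2/3 + 66 = 196/3)
B = 19763/6 (B = (1/6)*19763 = 19763/6 ≈ 3293.8)
(5359 + O(-64))/(B - 39433) = (5359 + 196/3)/(19763/6 - 39433) = 16273/(3*(-216835/6)) = (16273/3)*(-6/216835) = -32546/216835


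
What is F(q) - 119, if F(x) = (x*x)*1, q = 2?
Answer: -115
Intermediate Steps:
F(x) = x² (F(x) = x²*1 = x²)
F(q) - 119 = 2² - 119 = 4 - 119 = -115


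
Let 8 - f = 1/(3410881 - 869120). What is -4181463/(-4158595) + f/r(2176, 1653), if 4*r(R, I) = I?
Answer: 5968930356602013/5824155176773045 ≈ 1.0249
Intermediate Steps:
r(R, I) = I/4
f = 20334087/2541761 (f = 8 - 1/(3410881 - 869120) = 8 - 1/2541761 = 20334087/2541761 ≈ 8.0000)
-4181463/(-4158595) + f/r(2176, 1653) = -4181463/(-4158595) + 20334087/(2541761*(((¼)*1653))) = -4181463*(-1/4158595) + 20334087/(2541761*(1653/4)) = 4181463/4158595 + (20334087/2541761)*(4/1653) = 4181463/4158595 + 27112116/1400510311 = 5968930356602013/5824155176773045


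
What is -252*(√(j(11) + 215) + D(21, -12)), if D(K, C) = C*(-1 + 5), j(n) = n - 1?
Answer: 8316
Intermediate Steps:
j(n) = -1 + n
D(K, C) = 4*C (D(K, C) = C*4 = 4*C)
-252*(√(j(11) + 215) + D(21, -12)) = -252*(√((-1 + 11) + 215) + 4*(-12)) = -252*(√(10 + 215) - 48) = -252*(√225 - 48) = -252*(15 - 48) = -252*(-33) = 8316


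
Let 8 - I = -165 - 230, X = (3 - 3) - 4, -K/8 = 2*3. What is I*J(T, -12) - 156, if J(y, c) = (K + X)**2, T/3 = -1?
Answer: 1089556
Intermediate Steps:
T = -3 (T = 3*(-1) = -3)
K = -48 (K = -16*3 = -8*6 = -48)
X = -4 (X = 0 - 4 = -4)
J(y, c) = 2704 (J(y, c) = (-48 - 4)**2 = (-52)**2 = 2704)
I = 403 (I = 8 - (-165 - 230) = 8 - 1*(-395) = 8 + 395 = 403)
I*J(T, -12) - 156 = 403*2704 - 156 = 1089712 - 156 = 1089556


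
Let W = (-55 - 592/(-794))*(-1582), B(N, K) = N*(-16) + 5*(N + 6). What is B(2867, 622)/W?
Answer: -255271/695402 ≈ -0.36708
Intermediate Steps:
B(N, K) = 30 - 11*N (B(N, K) = -16*N + 5*(6 + N) = -16*N + (30 + 5*N) = 30 - 11*N)
W = 34074698/397 (W = (-55 - 592*(-1/794))*(-1582) = (-55 + 296/397)*(-1582) = -21539/397*(-1582) = 34074698/397 ≈ 85831.)
B(2867, 622)/W = (30 - 11*2867)/(34074698/397) = (30 - 31537)*(397/34074698) = -31507*397/34074698 = -255271/695402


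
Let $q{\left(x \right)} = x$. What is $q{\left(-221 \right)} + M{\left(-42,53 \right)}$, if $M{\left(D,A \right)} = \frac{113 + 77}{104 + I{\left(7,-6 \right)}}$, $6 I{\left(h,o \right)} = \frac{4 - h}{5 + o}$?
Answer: $- \frac{2411}{11} \approx -219.18$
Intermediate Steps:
$I{\left(h,o \right)} = \frac{4 - h}{6 \left(5 + o\right)}$ ($I{\left(h,o \right)} = \frac{\left(4 - h\right) \frac{1}{5 + o}}{6} = \frac{\frac{1}{5 + o} \left(4 - h\right)}{6} = \frac{4 - h}{6 \left(5 + o\right)}$)
$M{\left(D,A \right)} = \frac{20}{11}$ ($M{\left(D,A \right)} = \frac{113 + 77}{104 + \frac{4 - 7}{6 \left(5 - 6\right)}} = \frac{190}{104 + \frac{4 - 7}{6 \left(-1\right)}} = \frac{190}{104 + \frac{1}{6} \left(-1\right) \left(-3\right)} = \frac{190}{104 + \frac{1}{2}} = \frac{190}{\frac{209}{2}} = 190 \cdot \frac{2}{209} = \frac{20}{11}$)
$q{\left(-221 \right)} + M{\left(-42,53 \right)} = -221 + \frac{20}{11} = - \frac{2411}{11}$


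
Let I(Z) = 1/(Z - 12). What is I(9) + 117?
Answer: 350/3 ≈ 116.67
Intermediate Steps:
I(Z) = 1/(-12 + Z)
I(9) + 117 = 1/(-12 + 9) + 117 = 1/(-3) + 117 = -⅓ + 117 = 350/3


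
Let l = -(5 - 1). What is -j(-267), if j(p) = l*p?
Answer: -1068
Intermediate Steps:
l = -4 (l = -1*4 = -4)
j(p) = -4*p
-j(-267) = -(-4)*(-267) = -1*1068 = -1068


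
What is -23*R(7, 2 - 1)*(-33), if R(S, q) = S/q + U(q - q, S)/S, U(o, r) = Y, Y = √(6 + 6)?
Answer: 5313 + 1518*√3/7 ≈ 5688.6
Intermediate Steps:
Y = 2*√3 (Y = √12 = 2*√3 ≈ 3.4641)
U(o, r) = 2*√3
R(S, q) = S/q + 2*√3/S (R(S, q) = S/q + (2*√3)/S = S/q + 2*√3/S)
-23*R(7, 2 - 1)*(-33) = -23*(7/(2 - 1) + 2*√3/7)*(-33) = -23*(7/1 + 2*√3*(⅐))*(-33) = -23*(7*1 + 2*√3/7)*(-33) = -23*(7 + 2*√3/7)*(-33) = (-161 - 46*√3/7)*(-33) = 5313 + 1518*√3/7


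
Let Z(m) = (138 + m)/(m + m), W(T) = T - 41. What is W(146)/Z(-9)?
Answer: -630/43 ≈ -14.651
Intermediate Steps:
W(T) = -41 + T
Z(m) = (138 + m)/(2*m) (Z(m) = (138 + m)/((2*m)) = (138 + m)*(1/(2*m)) = (138 + m)/(2*m))
W(146)/Z(-9) = (-41 + 146)/(((1/2)*(138 - 9)/(-9))) = 105/(((1/2)*(-1/9)*129)) = 105/(-43/6) = 105*(-6/43) = -630/43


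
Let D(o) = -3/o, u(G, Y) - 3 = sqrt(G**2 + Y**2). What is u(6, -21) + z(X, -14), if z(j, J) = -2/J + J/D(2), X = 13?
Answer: 262/21 + 3*sqrt(53) ≈ 34.317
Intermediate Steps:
u(G, Y) = 3 + sqrt(G**2 + Y**2)
z(j, J) = -2/J - 2*J/3 (z(j, J) = -2/J + J/((-3/2)) = -2/J + J/((-3*1/2)) = -2/J + J/(-3/2) = -2/J + J*(-2/3) = -2/J - 2*J/3)
u(6, -21) + z(X, -14) = (3 + sqrt(6**2 + (-21)**2)) + (-2/(-14) - 2/3*(-14)) = (3 + sqrt(36 + 441)) + (-2*(-1/14) + 28/3) = (3 + sqrt(477)) + (1/7 + 28/3) = (3 + 3*sqrt(53)) + 199/21 = 262/21 + 3*sqrt(53)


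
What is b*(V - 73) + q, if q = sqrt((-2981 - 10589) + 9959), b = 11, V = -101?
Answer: -1914 + I*sqrt(3611) ≈ -1914.0 + 60.092*I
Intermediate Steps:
q = I*sqrt(3611) (q = sqrt(-13570 + 9959) = sqrt(-3611) = I*sqrt(3611) ≈ 60.092*I)
b*(V - 73) + q = 11*(-101 - 73) + I*sqrt(3611) = 11*(-174) + I*sqrt(3611) = -1914 + I*sqrt(3611)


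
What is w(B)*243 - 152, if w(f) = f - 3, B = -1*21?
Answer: -5984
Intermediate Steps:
B = -21
w(f) = -3 + f
w(B)*243 - 152 = (-3 - 21)*243 - 152 = -24*243 - 152 = -5832 - 152 = -5984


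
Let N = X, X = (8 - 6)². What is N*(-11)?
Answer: -44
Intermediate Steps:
X = 4 (X = 2² = 4)
N = 4
N*(-11) = 4*(-11) = -44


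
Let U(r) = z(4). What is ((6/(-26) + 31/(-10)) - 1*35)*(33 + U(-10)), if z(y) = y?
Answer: -184371/130 ≈ -1418.2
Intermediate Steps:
U(r) = 4
((6/(-26) + 31/(-10)) - 1*35)*(33 + U(-10)) = ((6/(-26) + 31/(-10)) - 1*35)*(33 + 4) = ((6*(-1/26) + 31*(-⅒)) - 35)*37 = ((-3/13 - 31/10) - 35)*37 = (-433/130 - 35)*37 = -4983/130*37 = -184371/130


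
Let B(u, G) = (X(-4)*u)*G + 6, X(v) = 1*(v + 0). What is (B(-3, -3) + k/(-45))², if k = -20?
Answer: 70756/81 ≈ 873.53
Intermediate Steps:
X(v) = v (X(v) = 1*v = v)
B(u, G) = 6 - 4*G*u (B(u, G) = (-4*u)*G + 6 = -4*G*u + 6 = 6 - 4*G*u)
(B(-3, -3) + k/(-45))² = ((6 - 4*(-3)*(-3)) - 20/(-45))² = ((6 - 36) - 20*(-1/45))² = (-30 + 4/9)² = (-266/9)² = 70756/81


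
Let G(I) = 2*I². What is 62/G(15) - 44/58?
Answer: -4051/6525 ≈ -0.62084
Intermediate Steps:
62/G(15) - 44/58 = 62/((2*15²)) - 44/58 = 62/((2*225)) - 44*1/58 = 62/450 - 22/29 = 62*(1/450) - 22/29 = 31/225 - 22/29 = -4051/6525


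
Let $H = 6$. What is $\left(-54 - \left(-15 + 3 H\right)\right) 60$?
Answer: $-3420$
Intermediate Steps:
$\left(-54 - \left(-15 + 3 H\right)\right) 60 = \left(-54 - 3\right) 60 = \left(-57\right) 60 = -3420$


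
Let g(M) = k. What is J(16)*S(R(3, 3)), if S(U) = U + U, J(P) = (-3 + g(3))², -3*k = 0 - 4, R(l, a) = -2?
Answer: -100/9 ≈ -11.111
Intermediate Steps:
k = 4/3 (k = -(0 - 4)/3 = -⅓*(-4) = 4/3 ≈ 1.3333)
g(M) = 4/3
J(P) = 25/9 (J(P) = (-3 + 4/3)² = (-5/3)² = 25/9)
S(U) = 2*U
J(16)*S(R(3, 3)) = 25*(2*(-2))/9 = (25/9)*(-4) = -100/9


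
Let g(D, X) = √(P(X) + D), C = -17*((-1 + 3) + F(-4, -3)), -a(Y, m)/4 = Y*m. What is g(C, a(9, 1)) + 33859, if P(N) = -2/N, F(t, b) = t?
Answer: 33859 + √1226/6 ≈ 33865.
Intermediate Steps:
a(Y, m) = -4*Y*m
C = 34 (C = -17*((-1 + 3) - 4) = -17*(2 - 4) = -17*(-2) = 34)
g(D, X) = √(D - 2/X) (g(D, X) = √(-2/X + D) = √(D - 2/X))
g(C, a(9, 1)) + 33859 = √(34 - 2/((-4*9*1))) + 33859 = √(34 - 2/(-36)) + 33859 = √(34 - 2*(-1/36)) + 33859 = √(34 + 1/18) + 33859 = √(613/18) + 33859 = √1226/6 + 33859 = 33859 + √1226/6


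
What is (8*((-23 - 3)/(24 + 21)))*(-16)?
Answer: 3328/45 ≈ 73.956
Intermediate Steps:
(8*((-23 - 3)/(24 + 21)))*(-16) = (8*(-26/45))*(-16) = -208/45*(-16) = 3328/45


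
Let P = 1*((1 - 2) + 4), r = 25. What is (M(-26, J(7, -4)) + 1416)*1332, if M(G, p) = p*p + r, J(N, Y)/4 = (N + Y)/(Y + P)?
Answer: 2111220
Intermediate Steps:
P = 3 (P = 1*(-1 + 4) = 1*3 = 3)
J(N, Y) = 4*(N + Y)/(3 + Y) (J(N, Y) = 4*((N + Y)/(Y + 3)) = 4*((N + Y)/(3 + Y)) = 4*(N + Y)/(3 + Y))
M(G, p) = 25 + p**2 (M(G, p) = p*p + 25 = p**2 + 25 = 25 + p**2)
(M(-26, J(7, -4)) + 1416)*1332 = ((25 + (4*(7 - 4)/(3 - 4))**2) + 1416)*1332 = ((25 + (4*3/(-1))**2) + 1416)*1332 = ((25 + (4*(-1)*3)**2) + 1416)*1332 = ((25 + (-12)**2) + 1416)*1332 = ((25 + 144) + 1416)*1332 = (169 + 1416)*1332 = 1585*1332 = 2111220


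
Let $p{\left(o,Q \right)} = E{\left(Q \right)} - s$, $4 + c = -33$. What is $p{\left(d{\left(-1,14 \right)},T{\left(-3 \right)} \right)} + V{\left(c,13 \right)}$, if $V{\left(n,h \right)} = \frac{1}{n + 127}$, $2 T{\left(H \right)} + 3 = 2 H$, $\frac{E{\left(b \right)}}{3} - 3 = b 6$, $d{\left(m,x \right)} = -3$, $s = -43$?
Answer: $- \frac{2609}{90} \approx -28.989$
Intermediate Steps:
$c = -37$ ($c = -4 - 33 = -37$)
$E{\left(b \right)} = 9 + 18 b$ ($E{\left(b \right)} = 9 + 3 b 6 = 9 + 3 \cdot 6 b = 9 + 18 b$)
$T{\left(H \right)} = - \frac{3}{2} + H$ ($T{\left(H \right)} = - \frac{3}{2} + \frac{2 H}{2} = - \frac{3}{2} + H$)
$p{\left(o,Q \right)} = 52 + 18 Q$ ($p{\left(o,Q \right)} = \left(9 + 18 Q\right) - -43 = \left(9 + 18 Q\right) + 43 = 52 + 18 Q$)
$V{\left(n,h \right)} = \frac{1}{127 + n}$
$p{\left(d{\left(-1,14 \right)},T{\left(-3 \right)} \right)} + V{\left(c,13 \right)} = \left(52 + 18 \left(- \frac{3}{2} - 3\right)\right) + \frac{1}{127 - 37} = \left(52 + 18 \left(- \frac{9}{2}\right)\right) + \frac{1}{90} = \left(52 - 81\right) + \frac{1}{90} = -29 + \frac{1}{90} = - \frac{2609}{90}$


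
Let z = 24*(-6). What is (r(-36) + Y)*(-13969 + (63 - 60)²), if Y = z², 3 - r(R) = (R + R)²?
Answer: -217147800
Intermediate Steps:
z = -144
r(R) = 3 - 4*R² (r(R) = 3 - (R + R)² = 3 - (2*R)² = 3 - 4*R²)
Y = 20736 (Y = (-144)² = 20736)
(r(-36) + Y)*(-13969 + (63 - 60)²) = ((3 - 4*(-36)²) + 20736)*(-13969 + (63 - 60)²) = ((3 - 4*1296) + 20736)*(-13969 + 3²) = ((3 - 5184) + 20736)*(-13969 + 9) = (-5181 + 20736)*(-13960) = 15555*(-13960) = -217147800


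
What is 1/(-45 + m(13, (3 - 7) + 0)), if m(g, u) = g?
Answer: -1/32 ≈ -0.031250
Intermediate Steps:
1/(-45 + m(13, (3 - 7) + 0)) = 1/(-45 + 13) = 1/(-32) = -1/32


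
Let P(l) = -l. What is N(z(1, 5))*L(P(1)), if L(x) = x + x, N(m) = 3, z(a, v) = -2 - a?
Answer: -6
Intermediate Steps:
L(x) = 2*x
N(z(1, 5))*L(P(1)) = 3*(2*(-1*1)) = 3*(2*(-1)) = 3*(-2) = -6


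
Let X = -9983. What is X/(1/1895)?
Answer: -18917785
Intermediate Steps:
X/(1/1895) = -9983/(1/1895) = -9983/1/1895 = -9983*1895 = -18917785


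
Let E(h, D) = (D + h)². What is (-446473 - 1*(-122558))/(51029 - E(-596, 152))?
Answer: 323915/146107 ≈ 2.2170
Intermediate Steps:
(-446473 - 1*(-122558))/(51029 - E(-596, 152)) = (-446473 - 1*(-122558))/(51029 - (152 - 596)²) = (-446473 + 122558)/(51029 - 1*(-444)²) = -323915/(51029 - 1*197136) = -323915/(51029 - 197136) = -323915/(-146107) = -323915*(-1/146107) = 323915/146107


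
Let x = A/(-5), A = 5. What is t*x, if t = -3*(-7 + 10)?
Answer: 9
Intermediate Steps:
t = -9 (t = -3*3 = -9)
x = -1 (x = 5/(-5) = 5*(-⅕) = -1)
t*x = -9*(-1) = 9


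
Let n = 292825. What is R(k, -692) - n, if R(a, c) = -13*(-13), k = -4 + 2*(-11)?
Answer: -292656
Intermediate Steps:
k = -26 (k = -4 - 22 = -26)
R(a, c) = 169
R(k, -692) - n = 169 - 1*292825 = 169 - 292825 = -292656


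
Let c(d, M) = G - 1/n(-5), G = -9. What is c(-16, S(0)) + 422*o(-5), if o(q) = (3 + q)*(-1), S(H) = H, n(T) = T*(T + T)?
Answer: 41749/50 ≈ 834.98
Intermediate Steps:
n(T) = 2*T**2 (n(T) = T*(2*T) = 2*T**2)
o(q) = -3 - q
c(d, M) = -451/50 (c(d, M) = -9 - 1/(2*(-5)**2) = -9 - 1/(2*25) = -9 - 1/50 = -451/50)
c(-16, S(0)) + 422*o(-5) = -451/50 + 422*(-3 - 1*(-5)) = -451/50 + 422*(-3 + 5) = -451/50 + 422*2 = -451/50 + 844 = 41749/50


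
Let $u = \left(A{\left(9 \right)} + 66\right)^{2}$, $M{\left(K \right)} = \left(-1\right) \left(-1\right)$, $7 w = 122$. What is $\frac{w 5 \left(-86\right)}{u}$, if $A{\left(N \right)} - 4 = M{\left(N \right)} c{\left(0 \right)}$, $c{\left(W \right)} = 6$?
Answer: $- \frac{13115}{10108} \approx -1.2975$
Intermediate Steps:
$w = \frac{122}{7}$ ($w = \frac{1}{7} \cdot 122 = \frac{122}{7} \approx 17.429$)
$M{\left(K \right)} = 1$
$A{\left(N \right)} = 10$ ($A{\left(N \right)} = 4 + 1 \cdot 6 = 4 + 6 = 10$)
$u = 5776$ ($u = \left(10 + 66\right)^{2} = 76^{2} = 5776$)
$\frac{w 5 \left(-86\right)}{u} = \frac{\frac{122}{7} \cdot 5 \left(-86\right)}{5776} = \frac{610}{7} \left(-86\right) \frac{1}{5776} = \left(- \frac{52460}{7}\right) \frac{1}{5776} = - \frac{13115}{10108}$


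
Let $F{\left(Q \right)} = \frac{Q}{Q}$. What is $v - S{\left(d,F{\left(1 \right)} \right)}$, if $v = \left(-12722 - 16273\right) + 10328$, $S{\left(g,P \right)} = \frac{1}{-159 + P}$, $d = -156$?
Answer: $- \frac{2949385}{158} \approx -18667.0$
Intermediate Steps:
$F{\left(Q \right)} = 1$
$v = -18667$ ($v = -28995 + 10328 = -18667$)
$v - S{\left(d,F{\left(1 \right)} \right)} = -18667 - \frac{1}{-159 + 1} = -18667 - \frac{1}{-158} = -18667 - - \frac{1}{158} = -18667 + \frac{1}{158} = - \frac{2949385}{158}$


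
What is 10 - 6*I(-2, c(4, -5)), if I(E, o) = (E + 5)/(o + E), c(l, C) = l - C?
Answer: 52/7 ≈ 7.4286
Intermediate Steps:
I(E, o) = (5 + E)/(E + o)
10 - 6*I(-2, c(4, -5)) = 10 - 6*(5 - 2)/(-2 + (4 - 1*(-5))) = 10 - 6*3/(-2 + (4 + 5)) = 10 - 6*3/(-2 + 9) = 10 - 6*3/7 = 10 - 18/7 = 52/7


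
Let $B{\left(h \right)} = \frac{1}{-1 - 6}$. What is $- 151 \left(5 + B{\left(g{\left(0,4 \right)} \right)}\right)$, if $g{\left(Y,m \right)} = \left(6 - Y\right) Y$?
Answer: $- \frac{5134}{7} \approx -733.43$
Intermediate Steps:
$g{\left(Y,m \right)} = Y \left(6 - Y\right)$
$B{\left(h \right)} = - \frac{1}{7}$ ($B{\left(h \right)} = \frac{1}{-7} = - \frac{1}{7}$)
$- 151 \left(5 + B{\left(g{\left(0,4 \right)} \right)}\right) = - 151 \left(5 - \frac{1}{7}\right) = \left(-151\right) \frac{34}{7} = - \frac{5134}{7}$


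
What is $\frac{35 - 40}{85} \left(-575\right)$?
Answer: $\frac{575}{17} \approx 33.824$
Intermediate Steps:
$\frac{35 - 40}{85} \left(-575\right) = \left(-5\right) \frac{1}{85} \left(-575\right) = \left(- \frac{1}{17}\right) \left(-575\right) = \frac{575}{17}$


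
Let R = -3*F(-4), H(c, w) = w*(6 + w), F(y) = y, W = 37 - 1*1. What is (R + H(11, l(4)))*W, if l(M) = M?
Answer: 1872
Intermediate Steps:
W = 36 (W = 37 - 1 = 36)
R = 12 (R = -3*(-4) = 12)
(R + H(11, l(4)))*W = (12 + 4*(6 + 4))*36 = (12 + 4*10)*36 = (12 + 40)*36 = 52*36 = 1872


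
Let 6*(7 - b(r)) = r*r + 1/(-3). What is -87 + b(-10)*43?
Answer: -9005/18 ≈ -500.28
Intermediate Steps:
b(r) = 127/18 - r²/6 (b(r) = 7 - (r*r + 1/(-3))/6 = 7 - (r² - ⅓)/6 = 7 - (-⅓ + r²)/6 = 7 + (1/18 - r²/6) = 127/18 - r²/6)
-87 + b(-10)*43 = -87 + (127/18 - ⅙*(-10)²)*43 = -87 + (127/18 - ⅙*100)*43 = -87 + (127/18 - 50/3)*43 = -87 - 173/18*43 = -87 - 7439/18 = -9005/18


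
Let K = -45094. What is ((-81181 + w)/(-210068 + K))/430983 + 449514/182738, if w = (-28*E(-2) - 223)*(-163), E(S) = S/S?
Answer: 12358319903462557/5023946587536387 ≈ 2.4599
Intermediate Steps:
E(S) = 1
w = 40913 (w = (-28*1 - 223)*(-163) = (-28 - 223)*(-163) = -251*(-163) = 40913)
((-81181 + w)/(-210068 + K))/430983 + 449514/182738 = ((-81181 + 40913)/(-210068 - 45094))/430983 + 449514/182738 = -40268/(-255162)*(1/430983) + 449514*(1/182738) = -40268*(-1/255162)*(1/430983) + 224757/91369 = (20134/127581)*(1/430983) + 224757/91369 = 20134/54985242123 + 224757/91369 = 12358319903462557/5023946587536387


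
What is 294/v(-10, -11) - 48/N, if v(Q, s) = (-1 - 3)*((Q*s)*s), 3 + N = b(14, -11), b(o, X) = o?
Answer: -10413/2420 ≈ -4.3029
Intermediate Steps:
N = 11 (N = -3 + 14 = 11)
v(Q, s) = -4*Q*s²
294/v(-10, -11) - 48/N = 294/((-4*(-10)*(-11)²)) - 48/11 = 294/((-4*(-10)*121)) - 48*1/11 = 294/4840 - 48/11 = 294*(1/4840) - 48/11 = 147/2420 - 48/11 = -10413/2420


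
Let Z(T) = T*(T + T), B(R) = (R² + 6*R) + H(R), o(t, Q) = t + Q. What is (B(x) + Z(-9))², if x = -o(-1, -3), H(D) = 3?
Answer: 42025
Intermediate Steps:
o(t, Q) = Q + t
x = 4 (x = -(-3 - 1) = -1*(-4) = 4)
B(R) = 3 + R² + 6*R (B(R) = (R² + 6*R) + 3 = 3 + R² + 6*R)
Z(T) = 2*T² (Z(T) = T*(2*T) = 2*T²)
(B(x) + Z(-9))² = ((3 + 4² + 6*4) + 2*(-9)²)² = ((3 + 16 + 24) + 2*81)² = (43 + 162)² = 205² = 42025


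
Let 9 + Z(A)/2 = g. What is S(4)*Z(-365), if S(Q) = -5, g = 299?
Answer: -2900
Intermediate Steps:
Z(A) = 580 (Z(A) = -18 + 2*299 = -18 + 598 = 580)
S(4)*Z(-365) = -5*580 = -2900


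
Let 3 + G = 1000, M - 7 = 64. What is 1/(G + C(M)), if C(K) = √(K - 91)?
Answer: 997/994029 - 2*I*√5/994029 ≈ 0.001003 - 4.499e-6*I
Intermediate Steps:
M = 71 (M = 7 + 64 = 71)
G = 997 (G = -3 + 1000 = 997)
C(K) = √(-91 + K)
1/(G + C(M)) = 1/(997 + √(-91 + 71)) = 1/(997 + √(-20)) = 1/(997 + 2*I*√5)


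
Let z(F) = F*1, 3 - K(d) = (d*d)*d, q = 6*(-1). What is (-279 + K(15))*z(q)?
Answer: 21906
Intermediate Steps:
q = -6
K(d) = 3 - d³ (K(d) = 3 - d*d*d = 3 - d²*d = 3 - d³)
z(F) = F
(-279 + K(15))*z(q) = (-279 + (3 - 1*15³))*(-6) = (-279 + (3 - 1*3375))*(-6) = (-279 + (3 - 3375))*(-6) = (-279 - 3372)*(-6) = -3651*(-6) = 21906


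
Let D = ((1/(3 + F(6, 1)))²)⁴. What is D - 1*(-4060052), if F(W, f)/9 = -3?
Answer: 446911499470897153/110075314176 ≈ 4.0601e+6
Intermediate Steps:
F(W, f) = -27 (F(W, f) = 9*(-3) = -27)
D = 1/110075314176 (D = ((1/(3 - 27))²)⁴ = ((1/(-24))²)⁴ = ((-1/24)²)⁴ = (1/576)⁴ = 1/110075314176 ≈ 9.0847e-12)
D - 1*(-4060052) = 1/110075314176 - 1*(-4060052) = 1/110075314176 + 4060052 = 446911499470897153/110075314176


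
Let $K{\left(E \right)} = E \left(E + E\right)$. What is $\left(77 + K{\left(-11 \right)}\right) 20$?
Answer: $6380$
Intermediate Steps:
$K{\left(E \right)} = 2 E^{2}$ ($K{\left(E \right)} = E 2 E = 2 E^{2}$)
$\left(77 + K{\left(-11 \right)}\right) 20 = \left(77 + 2 \left(-11\right)^{2}\right) 20 = \left(77 + 2 \cdot 121\right) 20 = \left(77 + 242\right) 20 = 319 \cdot 20 = 6380$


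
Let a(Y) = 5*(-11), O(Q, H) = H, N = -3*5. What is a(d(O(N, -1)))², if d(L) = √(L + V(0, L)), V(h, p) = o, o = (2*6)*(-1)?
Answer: 3025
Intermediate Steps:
o = -12 (o = 12*(-1) = -12)
N = -15
V(h, p) = -12
d(L) = √(-12 + L) (d(L) = √(L - 12) = √(-12 + L))
a(Y) = -55
a(d(O(N, -1)))² = (-55)² = 3025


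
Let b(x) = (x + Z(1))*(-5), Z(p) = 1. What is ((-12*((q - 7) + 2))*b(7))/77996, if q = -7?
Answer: -1440/19499 ≈ -0.073850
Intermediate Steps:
b(x) = -5 - 5*x (b(x) = (x + 1)*(-5) = (1 + x)*(-5) = -5 - 5*x)
((-12*((q - 7) + 2))*b(7))/77996 = ((-12*((-7 - 7) + 2))*(-5 - 5*7))/77996 = ((-12*(-14 + 2))*(-5 - 35))*(1/77996) = (-12*(-12)*(-40))*(1/77996) = (144*(-40))*(1/77996) = -5760*1/77996 = -1440/19499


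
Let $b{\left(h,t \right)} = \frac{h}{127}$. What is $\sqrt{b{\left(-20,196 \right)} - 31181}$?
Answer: $\frac{i \sqrt{502920889}}{127} \approx 176.58 i$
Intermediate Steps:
$b{\left(h,t \right)} = \frac{h}{127}$ ($b{\left(h,t \right)} = h \frac{1}{127} = \frac{h}{127}$)
$\sqrt{b{\left(-20,196 \right)} - 31181} = \sqrt{\frac{1}{127} \left(-20\right) - 31181} = \sqrt{- \frac{20}{127} - 31181} = \sqrt{- \frac{3960007}{127}} = \frac{i \sqrt{502920889}}{127}$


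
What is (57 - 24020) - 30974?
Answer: -54937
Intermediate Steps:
(57 - 24020) - 30974 = -23963 - 30974 = -54937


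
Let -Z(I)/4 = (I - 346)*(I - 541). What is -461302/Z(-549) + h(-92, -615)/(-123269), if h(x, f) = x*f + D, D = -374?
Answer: -81231408481/240510145900 ≈ -0.33775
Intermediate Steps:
Z(I) = -4*(-541 + I)*(-346 + I) (Z(I) = -4*(I - 346)*(I - 541) = -4*(-346 + I)*(-541 + I) = -4*(-541 + I)*(-346 + I))
h(x, f) = -374 + f*x (h(x, f) = x*f - 374 = f*x - 374 = -374 + f*x)
-461302/Z(-549) + h(-92, -615)/(-123269) = -461302/(-748744 - 4*(-549)² + 3548*(-549)) + (-374 - 615*(-92))/(-123269) = -461302/(-748744 - 4*301401 - 1947852) + (-374 + 56580)*(-1/123269) = -461302/(-748744 - 1205604 - 1947852) + 56206*(-1/123269) = -461302/(-3902200) - 56206/123269 = -461302*(-1/3902200) - 56206/123269 = 230651/1951100 - 56206/123269 = -81231408481/240510145900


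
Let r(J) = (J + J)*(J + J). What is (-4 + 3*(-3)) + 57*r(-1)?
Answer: 215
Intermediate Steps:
r(J) = 4*J² (r(J) = (2*J)*(2*J) = 4*J²)
(-4 + 3*(-3)) + 57*r(-1) = (-4 + 3*(-3)) + 57*(4*(-1)²) = (-4 - 9) + 57*(4*1) = -13 + 57*4 = -13 + 228 = 215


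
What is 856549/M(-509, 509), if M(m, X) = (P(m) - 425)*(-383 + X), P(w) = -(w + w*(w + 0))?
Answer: -856549/32633622 ≈ -0.026247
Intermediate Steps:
P(w) = -w - w² (P(w) = -(w + w*w) = -(w + w²) = -w - w²)
M(m, X) = (-425 - m*(1 + m))*(-383 + X) (M(m, X) = (-m*(1 + m) - 425)*(-383 + X) = (-425 - m*(1 + m))*(-383 + X))
856549/M(-509, 509) = 856549/(162775 - 425*509 + 383*(-509)*(1 - 509) - 1*509*(-509)*(1 - 509)) = 856549/(162775 - 216325 + 383*(-509)*(-508) - 1*509*(-509)*(-508)) = 856549/(162775 - 216325 + 99033076 - 131613148) = 856549/(-32633622) = 856549*(-1/32633622) = -856549/32633622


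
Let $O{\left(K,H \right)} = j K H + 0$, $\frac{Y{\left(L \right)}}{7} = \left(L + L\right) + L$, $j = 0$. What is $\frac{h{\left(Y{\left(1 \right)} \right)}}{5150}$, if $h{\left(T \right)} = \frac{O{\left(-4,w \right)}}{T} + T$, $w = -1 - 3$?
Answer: $\frac{21}{5150} \approx 0.0040777$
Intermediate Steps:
$Y{\left(L \right)} = 21 L$ ($Y{\left(L \right)} = 7 \left(\left(L + L\right) + L\right) = 7 \left(2 L + L\right) = 7 \cdot 3 L = 21 L$)
$w = -4$ ($w = -1 - 3 = -4$)
$O{\left(K,H \right)} = 0$ ($O{\left(K,H \right)} = 0 K H + 0 = 0 H + 0 = 0 + 0 = 0$)
$h{\left(T \right)} = T$ ($h{\left(T \right)} = \frac{0}{T} + T = 0 + T = T$)
$\frac{h{\left(Y{\left(1 \right)} \right)}}{5150} = \frac{21 \cdot 1}{5150} = 21 \cdot \frac{1}{5150} = \frac{21}{5150}$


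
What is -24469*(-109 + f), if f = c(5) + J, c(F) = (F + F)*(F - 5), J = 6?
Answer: 2520307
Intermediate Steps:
c(F) = 2*F*(-5 + F) (c(F) = (2*F)*(-5 + F) = 2*F*(-5 + F))
f = 6 (f = 2*5*(-5 + 5) + 6 = 2*5*0 + 6 = 0 + 6 = 6)
-24469*(-109 + f) = -24469*(-109 + 6) = -24469*(-103) = 2520307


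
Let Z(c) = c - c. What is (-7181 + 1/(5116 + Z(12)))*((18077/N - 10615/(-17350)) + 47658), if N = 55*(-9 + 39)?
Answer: -100269784609247743/292916580 ≈ -3.4232e+8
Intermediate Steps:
Z(c) = 0
N = 1650 (N = 55*30 = 1650)
(-7181 + 1/(5116 + Z(12)))*((18077/N - 10615/(-17350)) + 47658) = (-7181 + 1/(5116 + 0))*((18077/1650 - 10615/(-17350)) + 47658) = (-7181 + 1/5116)*((18077*(1/1650) - 10615*(-1/17350)) + 47658) = (-7181 + 1/5116)*((18077/1650 + 2123/3470) + 47658) = -36737995*(3311507/286275 + 47658)/5116 = -36737995/5116*13646605457/286275 = -100269784609247743/292916580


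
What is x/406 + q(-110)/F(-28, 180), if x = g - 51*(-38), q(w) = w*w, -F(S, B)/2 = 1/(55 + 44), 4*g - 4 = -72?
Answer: -243171779/406 ≈ -5.9895e+5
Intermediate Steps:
g = -17 (g = 1 + (¼)*(-72) = 1 - 18 = -17)
F(S, B) = -2/99 (F(S, B) = -2/(55 + 44) = -2/99)
q(w) = w²
x = 1921 (x = -17 - 51*(-38) = -17 + 1938 = 1921)
x/406 + q(-110)/F(-28, 180) = 1921/406 + (-110)²/(-2/99) = 1921*(1/406) + 12100*(-99/2) = 1921/406 - 598950 = -243171779/406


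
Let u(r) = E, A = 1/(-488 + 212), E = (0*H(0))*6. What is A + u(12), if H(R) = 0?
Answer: -1/276 ≈ -0.0036232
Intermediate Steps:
E = 0 (E = (0*0)*6 = 0*6 = 0)
A = -1/276 (A = 1/(-276) = -1/276 ≈ -0.0036232)
u(r) = 0
A + u(12) = -1/276 + 0 = -1/276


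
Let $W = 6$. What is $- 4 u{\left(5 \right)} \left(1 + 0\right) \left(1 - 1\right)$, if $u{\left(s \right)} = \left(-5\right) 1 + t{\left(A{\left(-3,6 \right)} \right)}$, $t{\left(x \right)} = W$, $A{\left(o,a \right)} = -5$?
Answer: $0$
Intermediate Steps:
$t{\left(x \right)} = 6$
$u{\left(s \right)} = 1$ ($u{\left(s \right)} = \left(-5\right) 1 + 6 = -5 + 6 = 1$)
$- 4 u{\left(5 \right)} \left(1 + 0\right) \left(1 - 1\right) = \left(-4\right) 1 \left(1 + 0\right) \left(1 - 1\right) = - 4 \cdot 1 \left(1 - 1\right) = - 4 \cdot 1 \cdot 0 = \left(-4\right) 0 = 0$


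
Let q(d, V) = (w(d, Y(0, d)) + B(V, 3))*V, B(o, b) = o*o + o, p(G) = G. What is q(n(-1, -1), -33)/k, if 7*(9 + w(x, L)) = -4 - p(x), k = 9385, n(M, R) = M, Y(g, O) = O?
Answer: -241758/65695 ≈ -3.6800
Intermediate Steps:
w(x, L) = -67/7 - x/7 (w(x, L) = -9 + (-4 - x)/7 = -9 + (-4/7 - x/7) = -67/7 - x/7)
B(o, b) = o + o² (B(o, b) = o² + o = o + o²)
q(d, V) = V*(-67/7 - d/7 + V*(1 + V)) (q(d, V) = ((-67/7 - d/7) + V*(1 + V))*V = (-67/7 - d/7 + V*(1 + V))*V = V*(-67/7 - d/7 + V*(1 + V)))
q(n(-1, -1), -33)/k = -⅐*(-33)*(67 - 1 - 7*(-33)*(1 - 33))/9385 = -⅐*(-33)*(67 - 1 - 7*(-33)*(-32))*(1/9385) = -⅐*(-33)*(67 - 1 - 7392)*(1/9385) = -⅐*(-33)*(-7326)*(1/9385) = -241758/7*1/9385 = -241758/65695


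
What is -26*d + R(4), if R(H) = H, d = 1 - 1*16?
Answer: 394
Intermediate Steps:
d = -15 (d = 1 - 16 = -15)
-26*d + R(4) = -26*(-15) + 4 = 390 + 4 = 394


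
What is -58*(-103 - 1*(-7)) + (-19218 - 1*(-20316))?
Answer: 6666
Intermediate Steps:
-58*(-103 - 1*(-7)) + (-19218 - 1*(-20316)) = -58*(-103 + 7) + (-19218 + 20316) = -58*(-96) + 1098 = 5568 + 1098 = 6666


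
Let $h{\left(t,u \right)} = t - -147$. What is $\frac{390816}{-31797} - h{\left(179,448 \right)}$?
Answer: $- \frac{1195182}{3533} \approx -338.29$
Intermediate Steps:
$h{\left(t,u \right)} = 147 + t$ ($h{\left(t,u \right)} = t + 147 = 147 + t$)
$\frac{390816}{-31797} - h{\left(179,448 \right)} = \frac{390816}{-31797} - \left(147 + 179\right) = 390816 \left(- \frac{1}{31797}\right) - 326 = - \frac{43424}{3533} - 326 = - \frac{1195182}{3533}$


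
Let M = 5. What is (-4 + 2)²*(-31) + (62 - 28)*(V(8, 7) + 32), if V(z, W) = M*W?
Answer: 2154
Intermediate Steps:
V(z, W) = 5*W
(-4 + 2)²*(-31) + (62 - 28)*(V(8, 7) + 32) = (-4 + 2)²*(-31) + (62 - 28)*(5*7 + 32) = (-2)²*(-31) + 34*(35 + 32) = 4*(-31) + 34*67 = -124 + 2278 = 2154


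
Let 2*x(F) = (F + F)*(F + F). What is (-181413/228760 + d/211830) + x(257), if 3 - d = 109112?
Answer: 640117198372777/4845823080 ≈ 1.3210e+5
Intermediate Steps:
d = -109109 (d = 3 - 1*109112 = 3 - 109112 = -109109)
x(F) = 2*F² (x(F) = ((F + F)*(F + F))/2 = ((2*F)*(2*F))/2 = (4*F²)/2 = 2*F²)
(-181413/228760 + d/211830) + x(257) = (-181413/228760 - 109109/211830) + 2*257² = (-181413*1/228760 - 109109*1/211830) + 2*66049 = (-181413/228760 - 109109/211830) + 132098 = -6338849063/4845823080 + 132098 = 640117198372777/4845823080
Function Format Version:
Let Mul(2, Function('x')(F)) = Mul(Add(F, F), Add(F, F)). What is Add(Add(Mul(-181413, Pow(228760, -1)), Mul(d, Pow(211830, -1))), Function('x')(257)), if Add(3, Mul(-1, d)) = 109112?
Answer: Rational(640117198372777, 4845823080) ≈ 1.3210e+5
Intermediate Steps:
d = -109109 (d = Add(3, Mul(-1, 109112)) = Add(3, -109112) = -109109)
Function('x')(F) = Mul(2, Pow(F, 2)) (Function('x')(F) = Mul(Rational(1, 2), Mul(Add(F, F), Add(F, F))) = Mul(Rational(1, 2), Mul(Mul(2, F), Mul(2, F))) = Mul(Rational(1, 2), Mul(4, Pow(F, 2))) = Mul(2, Pow(F, 2)))
Add(Add(Mul(-181413, Pow(228760, -1)), Mul(d, Pow(211830, -1))), Function('x')(257)) = Add(Add(Mul(-181413, Pow(228760, -1)), Mul(-109109, Pow(211830, -1))), Mul(2, Pow(257, 2))) = Add(Add(Mul(-181413, Rational(1, 228760)), Mul(-109109, Rational(1, 211830))), Mul(2, 66049)) = Add(Add(Rational(-181413, 228760), Rational(-109109, 211830)), 132098) = Add(Rational(-6338849063, 4845823080), 132098) = Rational(640117198372777, 4845823080)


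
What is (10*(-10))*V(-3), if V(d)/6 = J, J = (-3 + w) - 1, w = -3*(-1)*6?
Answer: -8400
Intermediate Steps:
w = 18 (w = 3*6 = 18)
J = 14 (J = (-3 + 18) - 1 = 15 - 1 = 14)
V(d) = 84 (V(d) = 6*14 = 84)
(10*(-10))*V(-3) = (10*(-10))*84 = -100*84 = -8400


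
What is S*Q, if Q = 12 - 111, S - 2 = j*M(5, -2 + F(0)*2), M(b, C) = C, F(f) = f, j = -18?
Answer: -3762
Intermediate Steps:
S = 38 (S = 2 - 18*(-2 + 0*2) = 2 - 18*(-2 + 0) = 2 - 18*(-2) = 2 + 36 = 38)
Q = -99
S*Q = 38*(-99) = -3762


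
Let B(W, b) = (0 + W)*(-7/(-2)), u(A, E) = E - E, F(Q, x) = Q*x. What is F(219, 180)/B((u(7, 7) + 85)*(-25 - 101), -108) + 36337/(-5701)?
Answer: -35262797/4748933 ≈ -7.4254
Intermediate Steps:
u(A, E) = 0
B(W, b) = 7*W/2 (B(W, b) = W*(-7*(-½)) = W*(7/2) = 7*W/2)
F(219, 180)/B((u(7, 7) + 85)*(-25 - 101), -108) + 36337/(-5701) = (219*180)/((7*((0 + 85)*(-25 - 101))/2)) + 36337/(-5701) = 39420/((7*(85*(-126))/2)) + 36337*(-1/5701) = 39420/(((7/2)*(-10710))) - 36337/5701 = 39420/(-37485) - 36337/5701 = 39420*(-1/37485) - 36337/5701 = -876/833 - 36337/5701 = -35262797/4748933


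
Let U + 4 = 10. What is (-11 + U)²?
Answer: 25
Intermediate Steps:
U = 6 (U = -4 + 10 = 6)
(-11 + U)² = (-11 + 6)² = (-5)² = 25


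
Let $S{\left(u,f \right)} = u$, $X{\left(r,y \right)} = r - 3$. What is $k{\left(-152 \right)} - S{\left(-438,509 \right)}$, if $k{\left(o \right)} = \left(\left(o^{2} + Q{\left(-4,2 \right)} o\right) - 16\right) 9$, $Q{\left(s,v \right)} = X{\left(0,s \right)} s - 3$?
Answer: $195918$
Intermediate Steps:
$X{\left(r,y \right)} = -3 + r$
$Q{\left(s,v \right)} = -3 - 3 s$ ($Q{\left(s,v \right)} = \left(-3 + 0\right) s - 3 = - 3 s - 3 = -3 - 3 s$)
$k{\left(o \right)} = -144 + 9 o^{2} + 81 o$ ($k{\left(o \right)} = \left(\left(o^{2} + \left(-3 - -12\right) o\right) - 16\right) 9 = \left(\left(o^{2} + \left(-3 + 12\right) o\right) - 16\right) 9 = \left(\left(o^{2} + 9 o\right) - 16\right) 9 = \left(-16 + o^{2} + 9 o\right) 9 = -144 + 9 o^{2} + 81 o$)
$k{\left(-152 \right)} - S{\left(-438,509 \right)} = \left(-144 + 9 \left(-152\right)^{2} + 81 \left(-152\right)\right) - -438 = \left(-144 + 9 \cdot 23104 - 12312\right) + 438 = \left(-144 + 207936 - 12312\right) + 438 = 195480 + 438 = 195918$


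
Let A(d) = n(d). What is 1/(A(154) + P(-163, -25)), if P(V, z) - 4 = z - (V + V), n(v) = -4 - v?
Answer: 1/147 ≈ 0.0068027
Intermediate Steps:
A(d) = -4 - d
P(V, z) = 4 + z - 2*V (P(V, z) = 4 + (z - (V + V)) = 4 + (z - 2*V) = 4 + z - 2*V)
1/(A(154) + P(-163, -25)) = 1/((-4 - 1*154) + (4 - 25 - 2*(-163))) = 1/((-4 - 154) + (4 - 25 + 326)) = 1/(-158 + 305) = 1/147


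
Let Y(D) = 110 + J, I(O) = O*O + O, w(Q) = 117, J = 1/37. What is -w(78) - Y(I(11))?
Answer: -8400/37 ≈ -227.03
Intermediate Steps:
J = 1/37 ≈ 0.027027
I(O) = O + O² (I(O) = O² + O = O + O²)
Y(D) = 4071/37 (Y(D) = 110 + 1/37 = 4071/37)
-w(78) - Y(I(11)) = -1*117 - 1*4071/37 = -117 - 4071/37 = -8400/37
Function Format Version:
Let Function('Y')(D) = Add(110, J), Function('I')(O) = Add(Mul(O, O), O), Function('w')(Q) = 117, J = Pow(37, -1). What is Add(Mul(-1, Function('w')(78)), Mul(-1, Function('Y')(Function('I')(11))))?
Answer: Rational(-8400, 37) ≈ -227.03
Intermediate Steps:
J = Rational(1, 37) ≈ 0.027027
Function('I')(O) = Add(O, Pow(O, 2)) (Function('I')(O) = Add(Pow(O, 2), O) = Add(O, Pow(O, 2)))
Function('Y')(D) = Rational(4071, 37) (Function('Y')(D) = Add(110, Rational(1, 37)) = Rational(4071, 37))
Add(Mul(-1, Function('w')(78)), Mul(-1, Function('Y')(Function('I')(11)))) = Add(Mul(-1, 117), Mul(-1, Rational(4071, 37))) = Add(-117, Rational(-4071, 37)) = Rational(-8400, 37)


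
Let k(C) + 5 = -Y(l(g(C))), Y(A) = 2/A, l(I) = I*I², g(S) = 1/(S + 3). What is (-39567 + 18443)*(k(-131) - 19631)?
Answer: -88185686832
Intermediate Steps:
g(S) = 1/(3 + S)
l(I) = I³
k(C) = -5 - 2*(3 + C)³ (k(C) = -5 - 2/((1/(3 + C))³) = -5 - 2/((3 + C)⁻³) = -5 - 2*(3 + C)³)
(-39567 + 18443)*(k(-131) - 19631) = (-39567 + 18443)*((-5 - 2*(3 - 131)³) - 19631) = -21124*((-5 - 2*(-128)³) - 19631) = -21124*((-5 - 2*(-2097152)) - 19631) = -21124*((-5 + 4194304) - 19631) = -21124*(4194299 - 19631) = -21124*4174668 = -88185686832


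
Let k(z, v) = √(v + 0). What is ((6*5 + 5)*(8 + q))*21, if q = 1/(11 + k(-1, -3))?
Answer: 737205/124 - 735*I*√3/124 ≈ 5945.2 - 10.267*I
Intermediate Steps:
k(z, v) = √v
q = 1/(11 + I*√3) (q = 1/(11 + √(-3)) = 1/(11 + I*√3) ≈ 0.08871 - 0.013968*I)
((6*5 + 5)*(8 + q))*21 = ((6*5 + 5)*(8 + (11/124 - I*√3/124)))*21 = ((30 + 5)*(1003/124 - I*√3/124))*21 = (35*(1003/124 - I*√3/124))*21 = (35105/124 - 35*I*√3/124)*21 = 737205/124 - 735*I*√3/124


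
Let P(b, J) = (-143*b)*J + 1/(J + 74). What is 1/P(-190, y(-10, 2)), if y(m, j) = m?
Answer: -64/17388799 ≈ -3.6805e-6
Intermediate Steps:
P(b, J) = 1/(74 + J) - 143*J*b (P(b, J) = -143*J*b + 1/(74 + J) = 1/(74 + J) - 143*J*b)
1/P(-190, y(-10, 2)) = 1/((1 - 10582*(-10)*(-190) - 143*(-190)*(-10)**2)/(74 - 10)) = 1/((1 - 20105800 - 143*(-190)*100)/64) = 1/((1 - 20105800 + 2717000)/64) = 1/((1/64)*(-17388799)) = 1/(-17388799/64) = -64/17388799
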